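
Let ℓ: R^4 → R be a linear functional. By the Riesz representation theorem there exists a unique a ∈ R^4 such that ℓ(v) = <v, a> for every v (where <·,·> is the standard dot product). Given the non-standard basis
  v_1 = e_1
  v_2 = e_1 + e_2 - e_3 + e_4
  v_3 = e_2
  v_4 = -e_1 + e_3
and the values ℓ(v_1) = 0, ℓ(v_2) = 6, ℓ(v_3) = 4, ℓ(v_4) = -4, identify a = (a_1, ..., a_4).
a = (0, 4, -4, -2)

Write a = (a_1, ..., a_4) in the standard basis. For each basis vector v_i, ℓ(v_i) = <v_i, a> is a linear equation in the a_j's. Collect the n equations into a matrix system V a = ℓ, where row i of V is v_i (expressed in the standard basis). Since V is invertible (lower-triangular with 1s on the diagonal, up to permutation), solve by back-substitution:
  V =
[[1, 0, 0, 0],
 [1, 1, -1, 1],
 [0, 1, 0, 0],
 [-1, 0, 1, 0]]
  V a = (0, 6, 4, -4)
Solving gives a = (0, 4, -4, -2).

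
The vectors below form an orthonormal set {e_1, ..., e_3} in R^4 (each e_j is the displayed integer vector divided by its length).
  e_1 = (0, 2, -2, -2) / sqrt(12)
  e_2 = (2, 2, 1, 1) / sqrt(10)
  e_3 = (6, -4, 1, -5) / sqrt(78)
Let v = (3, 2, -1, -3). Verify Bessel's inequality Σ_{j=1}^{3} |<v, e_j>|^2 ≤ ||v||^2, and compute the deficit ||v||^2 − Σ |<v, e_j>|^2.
Σ |<v, e_j>|^2 = 1494/65; ||v||^2 = 23; deficit = 1/65

Write each e_j = u_j / sqrt(<u_j, u_j>) where u_j is the displayed integer vector. Then <v, e_j> = <v, u_j> / sqrt(<u_j, u_j>), so |<v, e_j>|^2 = <v, u_j>^2 / <u_j, u_j>.
Coefficients: <v, e_1> = 12/sqrt(12), <v, e_2> = 6/sqrt(10), <v, e_3> = 24/sqrt(78).
Square and sum: Σ |<v, e_j>|^2 = 1494/65.
Compute ||v||^2 = v·v = 23.
Deficit = 23 − 1494/65 = 1/65 ≥ 0, confirming Bessel's inequality. (The deficit equals ||v − Σ <v,e_j> e_j||^2, the squared distance from v to span{e_j}.)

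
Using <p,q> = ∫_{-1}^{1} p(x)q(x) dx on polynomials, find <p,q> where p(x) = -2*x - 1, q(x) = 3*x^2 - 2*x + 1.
<p,q> = -4/3

Expand the product: p(x)·q(x) = -6*x^3 + x^2 - 1.
∫_{-1}^{1} of each monomial x^k gives [2/(k+1) if k even, 0 if k odd]. Integrating term-by-term (or equivalently evaluating the antiderivative F(x) = -3*x^4/2 + x^3/3 - x at the endpoints):
  F(1) − F(−1) = -13/6 − (-5/6) = -4/3.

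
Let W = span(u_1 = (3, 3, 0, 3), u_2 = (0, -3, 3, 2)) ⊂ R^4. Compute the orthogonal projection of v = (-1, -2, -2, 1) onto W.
proj_W(v) = (-42/65, -54/65, 12/65, -34/65)

Set up U = [u_1 | ... | u_2] ∈ R^(4×2). The projector onto W = col(U) is P = U (U^T U)^(-1) U^T.
Compute U^T U =
  [27, -3]
  [-3, 22],
and U^T v = (-6, 2).
Solve U^T U · c = U^T v for the coefficients: c = (-14/65, 4/65). The projection is proj_W(v) = U c.
Check: (v - proj_W(v)) · u_1 = 0  (should be 0).
Check: (v - proj_W(v)) · u_2 = 0  (should be 0).
Result: proj_W(v) = (-42/65, -54/65, 12/65, -34/65).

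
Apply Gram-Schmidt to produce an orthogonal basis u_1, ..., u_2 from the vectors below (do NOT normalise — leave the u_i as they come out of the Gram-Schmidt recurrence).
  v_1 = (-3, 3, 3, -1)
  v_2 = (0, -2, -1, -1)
Orthogonal basis:
  u_1 = (-3, 3, 3, -1)
  u_2 = (-6/7, -8/7, -1/7, -9/7)

Apply the Gram-Schmidt recurrence
  u_1 = v_1
  u_i = v_i − Σ_{j<i} ((v_i · u_j) / (u_j · u_j)) · u_j.

Step by step this gives:
  u_1 = (-3, 3, 3, -1)
  u_2 = (-6/7, -8/7, -1/7, -9/7)

Orthogonality check:
  u_2 · u_1 = 0 (should be 0)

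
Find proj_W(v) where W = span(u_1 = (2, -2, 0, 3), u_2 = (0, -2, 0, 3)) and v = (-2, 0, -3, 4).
proj_W(v) = (-2, -24/13, 0, 36/13)

Set up U = [u_1 | ... | u_2] ∈ R^(4×2). The projector onto W = col(U) is P = U (U^T U)^(-1) U^T.
Compute U^T U =
  [17, 13]
  [13, 13],
and U^T v = (8, 12).
Solve U^T U · c = U^T v for the coefficients: c = (-1, 25/13). The projection is proj_W(v) = U c.
Check: (v - proj_W(v)) · u_1 = 0  (should be 0).
Check: (v - proj_W(v)) · u_2 = 0  (should be 0).
Result: proj_W(v) = (-2, -24/13, 0, 36/13).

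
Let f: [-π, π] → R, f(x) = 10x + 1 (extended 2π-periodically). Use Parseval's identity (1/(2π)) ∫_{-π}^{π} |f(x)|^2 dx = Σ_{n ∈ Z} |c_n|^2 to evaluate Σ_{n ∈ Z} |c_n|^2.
Σ |c_n|^2 = 100π^2/3 + 1

Expand and integrate term by term over [-π, π]:
  ∫ (10x)^2 dx = 100·(2π^3/3); ∫ 2·10·(1)·x dx = 0 (odd integrand); ∫ 1^2 dx = 1·2π.
So (1/(2π)) ∫_{-π}^{π} (10x + 1)^2 dx = 100π^2/3 + 1 = 100π^2/3 + 1.
Parseval ⇒ Σ |c_n|^2 = 100π^2/3 + 1.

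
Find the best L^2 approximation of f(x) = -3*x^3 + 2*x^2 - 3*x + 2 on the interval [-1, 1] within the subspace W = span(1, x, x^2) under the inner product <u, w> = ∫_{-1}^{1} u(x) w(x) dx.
g(x) = 2*x^2 - 24*x/5 + 2

The best approximation g ∈ W is the orthogonal projection of f onto W. Writing g = a_0 + a_1 x + a_2 x^2, the coefficients solve the normal equations G · a = b where
  G_{ij} = <φ_i, φ_j> and b_i = <f, φ_i>, with φ_0 = 1, φ_1 = x, φ_2 = x^2.
G =
  [2, 0, 2/3]
  [0, 2/3, 0]
  [2/3, 0, 2/5],
b = (16/3, -16/5, 32/15).
Solving gives a_0 = 2, a_1 = -24/5, a_2 = 2, so
  g(x) = 2*x^2 - 24*x/5 + 2.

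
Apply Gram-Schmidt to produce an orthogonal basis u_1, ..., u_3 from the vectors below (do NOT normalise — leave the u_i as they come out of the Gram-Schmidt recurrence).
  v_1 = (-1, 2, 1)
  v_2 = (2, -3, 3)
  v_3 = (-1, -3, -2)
Orthogonal basis:
  u_1 = (-1, 2, 1)
  u_2 = (7/6, -4/3, 23/6)
  u_3 = (-198/107, -110/107, 22/107)

Apply the Gram-Schmidt recurrence
  u_1 = v_1
  u_i = v_i − Σ_{j<i} ((v_i · u_j) / (u_j · u_j)) · u_j.

Step by step this gives:
  u_1 = (-1, 2, 1)
  u_2 = (7/6, -4/3, 23/6)
  u_3 = (-198/107, -110/107, 22/107)

Orthogonality check:
  u_2 · u_1 = 0 (should be 0)
  u_3 · u_1 = 0 (should be 0)
  u_3 · u_2 = 0 (should be 0)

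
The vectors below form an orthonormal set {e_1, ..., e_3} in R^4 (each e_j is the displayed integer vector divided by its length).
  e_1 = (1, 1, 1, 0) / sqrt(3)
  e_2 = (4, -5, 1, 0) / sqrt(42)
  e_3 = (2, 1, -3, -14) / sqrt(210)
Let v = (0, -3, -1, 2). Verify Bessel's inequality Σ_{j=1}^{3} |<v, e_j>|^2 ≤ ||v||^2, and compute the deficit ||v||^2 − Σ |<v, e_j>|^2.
Σ |<v, e_j>|^2 = 206/15; ||v||^2 = 14; deficit = 4/15

Write each e_j = u_j / sqrt(<u_j, u_j>) where u_j is the displayed integer vector. Then <v, e_j> = <v, u_j> / sqrt(<u_j, u_j>), so |<v, e_j>|^2 = <v, u_j>^2 / <u_j, u_j>.
Coefficients: <v, e_1> = -4/sqrt(3), <v, e_2> = 14/sqrt(42), <v, e_3> = -28/sqrt(210).
Square and sum: Σ |<v, e_j>|^2 = 206/15.
Compute ||v||^2 = v·v = 14.
Deficit = 14 − 206/15 = 4/15 ≥ 0, confirming Bessel's inequality. (The deficit equals ||v − Σ <v,e_j> e_j||^2, the squared distance from v to span{e_j}.)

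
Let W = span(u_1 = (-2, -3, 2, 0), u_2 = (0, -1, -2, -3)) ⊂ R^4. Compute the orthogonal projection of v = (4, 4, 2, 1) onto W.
proj_W(v) = (470/237, 908/237, -64/237, 203/79)

Set up U = [u_1 | ... | u_2] ∈ R^(4×2). The projector onto W = col(U) is P = U (U^T U)^(-1) U^T.
Compute U^T U =
  [17, -1]
  [-1, 14],
and U^T v = (-16, -11).
Solve U^T U · c = U^T v for the coefficients: c = (-235/237, -203/237). The projection is proj_W(v) = U c.
Check: (v - proj_W(v)) · u_1 = 0  (should be 0).
Check: (v - proj_W(v)) · u_2 = 0  (should be 0).
Result: proj_W(v) = (470/237, 908/237, -64/237, 203/79).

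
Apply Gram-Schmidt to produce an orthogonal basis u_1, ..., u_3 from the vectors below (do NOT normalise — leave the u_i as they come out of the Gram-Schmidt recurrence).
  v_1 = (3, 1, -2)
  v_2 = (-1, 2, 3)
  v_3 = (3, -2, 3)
Orthogonal basis:
  u_1 = (3, 1, -2)
  u_2 = (1/2, 5/2, 2)
  u_3 = (8/3, -8/3, 8/3)

Apply the Gram-Schmidt recurrence
  u_1 = v_1
  u_i = v_i − Σ_{j<i} ((v_i · u_j) / (u_j · u_j)) · u_j.

Step by step this gives:
  u_1 = (3, 1, -2)
  u_2 = (1/2, 5/2, 2)
  u_3 = (8/3, -8/3, 8/3)

Orthogonality check:
  u_2 · u_1 = 0 (should be 0)
  u_3 · u_1 = 0 (should be 0)
  u_3 · u_2 = 0 (should be 0)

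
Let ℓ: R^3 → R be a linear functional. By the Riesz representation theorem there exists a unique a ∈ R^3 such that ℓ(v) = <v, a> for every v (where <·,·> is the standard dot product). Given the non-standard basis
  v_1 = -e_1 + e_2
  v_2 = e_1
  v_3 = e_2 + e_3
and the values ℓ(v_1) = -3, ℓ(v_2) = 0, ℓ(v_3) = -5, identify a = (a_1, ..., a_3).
a = (0, -3, -2)

Write a = (a_1, ..., a_3) in the standard basis. For each basis vector v_i, ℓ(v_i) = <v_i, a> is a linear equation in the a_j's. Collect the n equations into a matrix system V a = ℓ, where row i of V is v_i (expressed in the standard basis). Since V is invertible (lower-triangular with 1s on the diagonal, up to permutation), solve by back-substitution:
  V =
[[-1, 1, 0],
 [1, 0, 0],
 [0, 1, 1]]
  V a = (-3, 0, -5)
Solving gives a = (0, -3, -2).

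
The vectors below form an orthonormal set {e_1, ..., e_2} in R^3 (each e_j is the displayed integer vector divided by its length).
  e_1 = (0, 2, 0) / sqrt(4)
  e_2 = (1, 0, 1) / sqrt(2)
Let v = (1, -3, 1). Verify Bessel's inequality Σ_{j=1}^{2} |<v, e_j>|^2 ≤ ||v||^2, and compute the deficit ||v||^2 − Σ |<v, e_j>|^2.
Σ |<v, e_j>|^2 = 11; ||v||^2 = 11; deficit = 0

Write each e_j = u_j / sqrt(<u_j, u_j>) where u_j is the displayed integer vector. Then <v, e_j> = <v, u_j> / sqrt(<u_j, u_j>), so |<v, e_j>|^2 = <v, u_j>^2 / <u_j, u_j>.
Coefficients: <v, e_1> = -6/sqrt(4), <v, e_2> = 2/sqrt(2).
Square and sum: Σ |<v, e_j>|^2 = 11.
Compute ||v||^2 = v·v = 11.
Deficit = 11 − 11 = 0 ≥ 0, confirming Bessel's inequality. (The deficit equals ||v − Σ <v,e_j> e_j||^2, the squared distance from v to span{e_j}.)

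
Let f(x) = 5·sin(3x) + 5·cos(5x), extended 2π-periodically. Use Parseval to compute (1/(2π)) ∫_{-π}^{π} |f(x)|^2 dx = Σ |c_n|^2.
Σ |c_n|^2 = 25

Expand |f|^2 and use orthogonality of {sin(nx), cos(mx)} on [-π, π]:
  ∫_{-π}^{π} sin(nx)^2 dx = π, ∫ cos(mx)^2 dx = π, and cross terms integrate to 0.
So ∫_{-π}^{π} f(x)^2 dx = 5^2 · π + 5^2 · π = (25 + 25)π.
Divide by 2π: (25 + 25)/2 = 25.
By Parseval, this equals Σ |c_n|^2.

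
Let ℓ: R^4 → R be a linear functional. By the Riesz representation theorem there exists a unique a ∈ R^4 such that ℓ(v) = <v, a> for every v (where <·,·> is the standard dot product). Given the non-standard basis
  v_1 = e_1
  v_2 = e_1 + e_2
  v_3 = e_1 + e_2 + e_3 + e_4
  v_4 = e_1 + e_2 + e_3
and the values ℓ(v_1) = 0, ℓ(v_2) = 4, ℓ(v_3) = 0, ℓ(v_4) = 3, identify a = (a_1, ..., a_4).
a = (0, 4, -1, -3)

Write a = (a_1, ..., a_4) in the standard basis. For each basis vector v_i, ℓ(v_i) = <v_i, a> is a linear equation in the a_j's. Collect the n equations into a matrix system V a = ℓ, where row i of V is v_i (expressed in the standard basis). Since V is invertible (lower-triangular with 1s on the diagonal, up to permutation), solve by back-substitution:
  V =
[[1, 0, 0, 0],
 [1, 1, 0, 0],
 [1, 1, 1, 1],
 [1, 1, 1, 0]]
  V a = (0, 4, 0, 3)
Solving gives a = (0, 4, -1, -3).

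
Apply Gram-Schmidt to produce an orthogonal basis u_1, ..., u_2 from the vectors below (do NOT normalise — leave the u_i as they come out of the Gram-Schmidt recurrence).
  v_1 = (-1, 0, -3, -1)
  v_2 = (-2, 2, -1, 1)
Orthogonal basis:
  u_1 = (-1, 0, -3, -1)
  u_2 = (-18/11, 2, 1/11, 15/11)

Apply the Gram-Schmidt recurrence
  u_1 = v_1
  u_i = v_i − Σ_{j<i} ((v_i · u_j) / (u_j · u_j)) · u_j.

Step by step this gives:
  u_1 = (-1, 0, -3, -1)
  u_2 = (-18/11, 2, 1/11, 15/11)

Orthogonality check:
  u_2 · u_1 = 0 (should be 0)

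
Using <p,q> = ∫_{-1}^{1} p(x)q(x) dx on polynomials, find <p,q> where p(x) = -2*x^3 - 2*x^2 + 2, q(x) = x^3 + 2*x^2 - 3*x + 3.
<p,q> = 1144/105

Expand the product: p(x)·q(x) = -2*x^6 - 6*x^5 + 2*x^4 + 2*x^3 - 2*x^2 - 6*x + 6.
∫_{-1}^{1} of each monomial x^k gives [2/(k+1) if k even, 0 if k odd]. Integrating term-by-term (or equivalently evaluating the antiderivative F(x) = -2*x^7/7 - x^6 + 2*x^5/5 + x^4/2 - 2*x^3/3 - 3*x^2 + 6*x at the endpoints):
  F(1) − F(−1) = 409/210 − (-1879/210) = 1144/105.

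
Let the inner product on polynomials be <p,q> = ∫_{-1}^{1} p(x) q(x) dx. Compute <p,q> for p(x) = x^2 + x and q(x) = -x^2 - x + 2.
<p,q> = 4/15

Expand the product: p(x)·q(x) = -x^4 - 2*x^3 + x^2 + 2*x.
∫_{-1}^{1} of each monomial x^k gives [2/(k+1) if k even, 0 if k odd]. Integrating term-by-term (or equivalently evaluating the antiderivative F(x) = -x^5/5 - x^4/2 + x^3/3 + x^2 at the endpoints):
  F(1) − F(−1) = 19/30 − (11/30) = 4/15.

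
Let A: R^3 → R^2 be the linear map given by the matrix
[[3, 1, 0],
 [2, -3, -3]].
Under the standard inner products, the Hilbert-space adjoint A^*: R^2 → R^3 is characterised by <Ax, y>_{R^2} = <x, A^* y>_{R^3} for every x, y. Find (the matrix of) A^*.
A^* = A^T =
[[3, 2],
 [1, -3],
 [0, -3]]

For real matrices with standard dot products, the defining identity <Ax, y> = <x, A^* y> gives (Ax)^T y = x^T (A^*) y, i.e. x^T A^T y = x^T (A^*) y. Since this holds for all x, y, we must have A^* = A^T. Therefore
A^* =
[[3, 2],
 [1, -3],
 [0, -3]].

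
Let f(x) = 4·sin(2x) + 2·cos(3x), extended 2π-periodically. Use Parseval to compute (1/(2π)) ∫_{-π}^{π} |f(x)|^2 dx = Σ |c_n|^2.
Σ |c_n|^2 = 10

Expand |f|^2 and use orthogonality of {sin(nx), cos(mx)} on [-π, π]:
  ∫_{-π}^{π} sin(nx)^2 dx = π, ∫ cos(mx)^2 dx = π, and cross terms integrate to 0.
So ∫_{-π}^{π} f(x)^2 dx = 4^2 · π + 2^2 · π = (16 + 4)π.
Divide by 2π: (16 + 4)/2 = 10.
By Parseval, this equals Σ |c_n|^2.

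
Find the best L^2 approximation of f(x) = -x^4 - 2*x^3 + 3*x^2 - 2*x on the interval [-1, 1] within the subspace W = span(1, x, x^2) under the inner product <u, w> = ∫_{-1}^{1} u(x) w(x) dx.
g(x) = 15*x^2/7 - 16*x/5 + 3/35

The best approximation g ∈ W is the orthogonal projection of f onto W. Writing g = a_0 + a_1 x + a_2 x^2, the coefficients solve the normal equations G · a = b where
  G_{ij} = <φ_i, φ_j> and b_i = <f, φ_i>, with φ_0 = 1, φ_1 = x, φ_2 = x^2.
G =
  [2, 0, 2/3]
  [0, 2/3, 0]
  [2/3, 0, 2/5],
b = (8/5, -32/15, 32/35).
Solving gives a_0 = 3/35, a_1 = -16/5, a_2 = 15/7, so
  g(x) = 15*x^2/7 - 16*x/5 + 3/35.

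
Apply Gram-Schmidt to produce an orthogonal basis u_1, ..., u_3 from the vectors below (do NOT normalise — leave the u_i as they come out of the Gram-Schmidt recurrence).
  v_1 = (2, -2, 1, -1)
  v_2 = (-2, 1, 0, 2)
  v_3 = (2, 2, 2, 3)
Orthogonal basis:
  u_1 = (2, -2, 1, -1)
  u_2 = (-2/5, -3/5, 4/5, 6/5)
  u_3 = (35/13, 33/13, 29/26, 37/26)

Apply the Gram-Schmidt recurrence
  u_1 = v_1
  u_i = v_i − Σ_{j<i} ((v_i · u_j) / (u_j · u_j)) · u_j.

Step by step this gives:
  u_1 = (2, -2, 1, -1)
  u_2 = (-2/5, -3/5, 4/5, 6/5)
  u_3 = (35/13, 33/13, 29/26, 37/26)

Orthogonality check:
  u_2 · u_1 = 0 (should be 0)
  u_3 · u_1 = 0 (should be 0)
  u_3 · u_2 = 0 (should be 0)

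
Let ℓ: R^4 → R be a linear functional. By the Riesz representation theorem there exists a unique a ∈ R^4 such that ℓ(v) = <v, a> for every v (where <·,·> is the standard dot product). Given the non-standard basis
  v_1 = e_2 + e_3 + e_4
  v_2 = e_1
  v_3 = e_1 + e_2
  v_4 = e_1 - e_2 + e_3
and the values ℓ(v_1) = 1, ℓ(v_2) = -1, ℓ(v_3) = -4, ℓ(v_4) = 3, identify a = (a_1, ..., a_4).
a = (-1, -3, 1, 3)

Write a = (a_1, ..., a_4) in the standard basis. For each basis vector v_i, ℓ(v_i) = <v_i, a> is a linear equation in the a_j's. Collect the n equations into a matrix system V a = ℓ, where row i of V is v_i (expressed in the standard basis). Since V is invertible (lower-triangular with 1s on the diagonal, up to permutation), solve by back-substitution:
  V =
[[0, 1, 1, 1],
 [1, 0, 0, 0],
 [1, 1, 0, 0],
 [1, -1, 1, 0]]
  V a = (1, -1, -4, 3)
Solving gives a = (-1, -3, 1, 3).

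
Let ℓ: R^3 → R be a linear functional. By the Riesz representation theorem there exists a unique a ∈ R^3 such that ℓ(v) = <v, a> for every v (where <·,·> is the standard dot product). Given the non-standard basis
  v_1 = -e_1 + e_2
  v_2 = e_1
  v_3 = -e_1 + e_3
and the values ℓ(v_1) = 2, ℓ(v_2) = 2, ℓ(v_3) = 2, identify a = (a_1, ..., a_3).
a = (2, 4, 4)

Write a = (a_1, ..., a_3) in the standard basis. For each basis vector v_i, ℓ(v_i) = <v_i, a> is a linear equation in the a_j's. Collect the n equations into a matrix system V a = ℓ, where row i of V is v_i (expressed in the standard basis). Since V is invertible (lower-triangular with 1s on the diagonal, up to permutation), solve by back-substitution:
  V =
[[-1, 1, 0],
 [1, 0, 0],
 [-1, 0, 1]]
  V a = (2, 2, 2)
Solving gives a = (2, 4, 4).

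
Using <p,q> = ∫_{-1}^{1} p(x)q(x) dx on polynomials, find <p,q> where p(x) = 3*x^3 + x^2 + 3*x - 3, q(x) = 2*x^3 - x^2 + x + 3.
<p,q> = -248/35

Expand the product: p(x)·q(x) = 6*x^6 - x^5 + 8*x^4 + x^3 + 9*x^2 + 6*x - 9.
∫_{-1}^{1} of each monomial x^k gives [2/(k+1) if k even, 0 if k odd]. Integrating term-by-term (or equivalently evaluating the antiderivative F(x) = 6*x^7/7 - x^6/6 + 8*x^5/5 + x^4/4 + 3*x^3 + 3*x^2 - 9*x at the endpoints):
  F(1) − F(−1) = -193/420 − (2783/420) = -248/35.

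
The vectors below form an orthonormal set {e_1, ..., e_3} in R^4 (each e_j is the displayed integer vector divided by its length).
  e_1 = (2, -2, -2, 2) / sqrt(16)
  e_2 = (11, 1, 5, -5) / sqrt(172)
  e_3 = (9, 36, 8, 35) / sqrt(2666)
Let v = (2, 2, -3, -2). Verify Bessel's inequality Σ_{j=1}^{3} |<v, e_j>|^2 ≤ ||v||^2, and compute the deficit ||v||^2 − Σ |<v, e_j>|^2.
Σ |<v, e_j>|^2 = 73/31; ||v||^2 = 21; deficit = 578/31

Write each e_j = u_j / sqrt(<u_j, u_j>) where u_j is the displayed integer vector. Then <v, e_j> = <v, u_j> / sqrt(<u_j, u_j>), so |<v, e_j>|^2 = <v, u_j>^2 / <u_j, u_j>.
Coefficients: <v, e_1> = 2/sqrt(16), <v, e_2> = 19/sqrt(172), <v, e_3> = -4/sqrt(2666).
Square and sum: Σ |<v, e_j>|^2 = 73/31.
Compute ||v||^2 = v·v = 21.
Deficit = 21 − 73/31 = 578/31 ≥ 0, confirming Bessel's inequality. (The deficit equals ||v − Σ <v,e_j> e_j||^2, the squared distance from v to span{e_j}.)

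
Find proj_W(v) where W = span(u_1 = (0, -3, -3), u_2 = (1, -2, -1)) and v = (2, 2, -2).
proj_W(v) = (0, 0, 0)

Set up U = [u_1 | ... | u_2] ∈ R^(3×2). The projector onto W = col(U) is P = U (U^T U)^(-1) U^T.
Compute U^T U =
  [18, 9]
  [9, 6],
and U^T v = (0, 0).
Solve U^T U · c = U^T v for the coefficients: c = (0, 0). The projection is proj_W(v) = U c.
Check: (v - proj_W(v)) · u_1 = 0  (should be 0).
Check: (v - proj_W(v)) · u_2 = 0  (should be 0).
Result: proj_W(v) = (0, 0, 0).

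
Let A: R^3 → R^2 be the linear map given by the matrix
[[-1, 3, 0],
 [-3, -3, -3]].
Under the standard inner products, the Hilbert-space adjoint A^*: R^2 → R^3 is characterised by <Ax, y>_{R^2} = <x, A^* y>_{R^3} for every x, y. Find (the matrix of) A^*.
A^* = A^T =
[[-1, -3],
 [3, -3],
 [0, -3]]

For real matrices with standard dot products, the defining identity <Ax, y> = <x, A^* y> gives (Ax)^T y = x^T (A^*) y, i.e. x^T A^T y = x^T (A^*) y. Since this holds for all x, y, we must have A^* = A^T. Therefore
A^* =
[[-1, -3],
 [3, -3],
 [0, -3]].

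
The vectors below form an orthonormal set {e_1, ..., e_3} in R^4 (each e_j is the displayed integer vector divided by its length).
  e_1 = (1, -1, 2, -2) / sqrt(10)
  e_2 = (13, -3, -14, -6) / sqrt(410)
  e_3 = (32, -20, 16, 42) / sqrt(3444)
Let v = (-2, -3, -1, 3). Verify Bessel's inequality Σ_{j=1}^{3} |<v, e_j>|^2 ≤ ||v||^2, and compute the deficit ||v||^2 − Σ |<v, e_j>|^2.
Σ |<v, e_j>|^2 = 194/21; ||v||^2 = 23; deficit = 289/21

Write each e_j = u_j / sqrt(<u_j, u_j>) where u_j is the displayed integer vector. Then <v, e_j> = <v, u_j> / sqrt(<u_j, u_j>), so |<v, e_j>|^2 = <v, u_j>^2 / <u_j, u_j>.
Coefficients: <v, e_1> = -7/sqrt(10), <v, e_2> = -21/sqrt(410), <v, e_3> = 106/sqrt(3444).
Square and sum: Σ |<v, e_j>|^2 = 194/21.
Compute ||v||^2 = v·v = 23.
Deficit = 23 − 194/21 = 289/21 ≥ 0, confirming Bessel's inequality. (The deficit equals ||v − Σ <v,e_j> e_j||^2, the squared distance from v to span{e_j}.)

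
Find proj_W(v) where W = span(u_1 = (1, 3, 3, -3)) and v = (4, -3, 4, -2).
proj_W(v) = (13/28, 39/28, 39/28, -39/28)

Set up U = [u_1 | ... | u_1] ∈ R^(4×1). The projector onto W = col(U) is P = U (U^T U)^(-1) U^T.
Compute U^T U =
  [28],
and U^T v = (13).
Solve U^T U · c = U^T v for the coefficients: c = (13/28). The projection is proj_W(v) = U c.
Check: (v - proj_W(v)) · u_1 = 0  (should be 0).
Result: proj_W(v) = (13/28, 39/28, 39/28, -39/28).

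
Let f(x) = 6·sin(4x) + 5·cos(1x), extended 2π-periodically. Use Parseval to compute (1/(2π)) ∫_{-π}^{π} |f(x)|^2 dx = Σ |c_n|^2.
Σ |c_n|^2 = 61/2

Expand |f|^2 and use orthogonality of {sin(nx), cos(mx)} on [-π, π]:
  ∫_{-π}^{π} sin(nx)^2 dx = π, ∫ cos(mx)^2 dx = π, and cross terms integrate to 0.
So ∫_{-π}^{π} f(x)^2 dx = 6^2 · π + 5^2 · π = (36 + 25)π.
Divide by 2π: (36 + 25)/2 = 61/2.
By Parseval, this equals Σ |c_n|^2.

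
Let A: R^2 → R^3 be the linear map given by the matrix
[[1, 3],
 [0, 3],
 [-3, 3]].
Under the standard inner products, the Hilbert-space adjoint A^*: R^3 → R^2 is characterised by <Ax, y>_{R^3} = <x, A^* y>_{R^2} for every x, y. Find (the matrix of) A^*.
A^* = A^T =
[[1, 0, -3],
 [3, 3, 3]]

For real matrices with standard dot products, the defining identity <Ax, y> = <x, A^* y> gives (Ax)^T y = x^T (A^*) y, i.e. x^T A^T y = x^T (A^*) y. Since this holds for all x, y, we must have A^* = A^T. Therefore
A^* =
[[1, 0, -3],
 [3, 3, 3]].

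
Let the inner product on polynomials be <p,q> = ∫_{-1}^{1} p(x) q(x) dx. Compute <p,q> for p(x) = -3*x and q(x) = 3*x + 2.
<p,q> = -6

Expand the product: p(x)·q(x) = -9*x^2 - 6*x.
∫_{-1}^{1} of each monomial x^k gives [2/(k+1) if k even, 0 if k odd]. Integrating term-by-term (or equivalently evaluating the antiderivative F(x) = -3*x^3 - 3*x^2 at the endpoints):
  F(1) − F(−1) = -6 − (0) = -6.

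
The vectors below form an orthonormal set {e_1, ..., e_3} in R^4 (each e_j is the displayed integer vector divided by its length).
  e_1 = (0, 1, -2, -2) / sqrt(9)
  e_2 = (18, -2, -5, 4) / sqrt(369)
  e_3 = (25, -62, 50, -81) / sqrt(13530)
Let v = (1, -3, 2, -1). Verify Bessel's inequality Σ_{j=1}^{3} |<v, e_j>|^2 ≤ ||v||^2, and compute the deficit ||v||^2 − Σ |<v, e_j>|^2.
Σ |<v, e_j>|^2 = 2377/165; ||v||^2 = 15; deficit = 98/165

Write each e_j = u_j / sqrt(<u_j, u_j>) where u_j is the displayed integer vector. Then <v, e_j> = <v, u_j> / sqrt(<u_j, u_j>), so |<v, e_j>|^2 = <v, u_j>^2 / <u_j, u_j>.
Coefficients: <v, e_1> = -5/sqrt(9), <v, e_2> = 10/sqrt(369), <v, e_3> = 392/sqrt(13530).
Square and sum: Σ |<v, e_j>|^2 = 2377/165.
Compute ||v||^2 = v·v = 15.
Deficit = 15 − 2377/165 = 98/165 ≥ 0, confirming Bessel's inequality. (The deficit equals ||v − Σ <v,e_j> e_j||^2, the squared distance from v to span{e_j}.)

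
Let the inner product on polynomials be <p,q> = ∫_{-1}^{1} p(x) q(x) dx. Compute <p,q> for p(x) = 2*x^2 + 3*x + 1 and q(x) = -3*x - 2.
<p,q> = -38/3

Expand the product: p(x)·q(x) = -6*x^3 - 13*x^2 - 9*x - 2.
∫_{-1}^{1} of each monomial x^k gives [2/(k+1) if k even, 0 if k odd]. Integrating term-by-term (or equivalently evaluating the antiderivative F(x) = -3*x^4/2 - 13*x^3/3 - 9*x^2/2 - 2*x at the endpoints):
  F(1) − F(−1) = -37/3 − (1/3) = -38/3.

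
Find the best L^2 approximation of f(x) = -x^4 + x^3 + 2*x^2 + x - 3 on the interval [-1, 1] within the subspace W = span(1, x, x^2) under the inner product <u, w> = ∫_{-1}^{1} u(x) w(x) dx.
g(x) = 8*x^2/7 + 8*x/5 - 102/35

The best approximation g ∈ W is the orthogonal projection of f onto W. Writing g = a_0 + a_1 x + a_2 x^2, the coefficients solve the normal equations G · a = b where
  G_{ij} = <φ_i, φ_j> and b_i = <f, φ_i>, with φ_0 = 1, φ_1 = x, φ_2 = x^2.
G =
  [2, 0, 2/3]
  [0, 2/3, 0]
  [2/3, 0, 2/5],
b = (-76/15, 16/15, -52/35).
Solving gives a_0 = -102/35, a_1 = 8/5, a_2 = 8/7, so
  g(x) = 8*x^2/7 + 8*x/5 - 102/35.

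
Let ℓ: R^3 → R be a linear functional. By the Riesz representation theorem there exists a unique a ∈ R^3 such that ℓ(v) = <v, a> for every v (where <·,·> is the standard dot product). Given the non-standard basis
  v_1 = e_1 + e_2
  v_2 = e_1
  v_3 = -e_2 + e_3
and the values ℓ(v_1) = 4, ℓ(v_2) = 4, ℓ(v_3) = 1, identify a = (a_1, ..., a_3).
a = (4, 0, 1)

Write a = (a_1, ..., a_3) in the standard basis. For each basis vector v_i, ℓ(v_i) = <v_i, a> is a linear equation in the a_j's. Collect the n equations into a matrix system V a = ℓ, where row i of V is v_i (expressed in the standard basis). Since V is invertible (lower-triangular with 1s on the diagonal, up to permutation), solve by back-substitution:
  V =
[[1, 1, 0],
 [1, 0, 0],
 [0, -1, 1]]
  V a = (4, 4, 1)
Solving gives a = (4, 0, 1).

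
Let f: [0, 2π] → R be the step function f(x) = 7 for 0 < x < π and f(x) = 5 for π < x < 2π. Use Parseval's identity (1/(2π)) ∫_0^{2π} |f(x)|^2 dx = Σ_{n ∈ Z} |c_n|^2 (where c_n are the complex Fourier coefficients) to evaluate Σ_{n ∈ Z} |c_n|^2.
Σ |c_n|^2 = 37

Parseval equates the L^2 energy of f (normalised by 1/(2π)) with the ℓ^2 sum of its Fourier coefficients: (1/(2π)) ∫_0^{2π} |f|^2 = Σ |c_n|^2.
Compute the left side: (1/(2π)) [∫_0^π 7^2 dx + ∫_π^{2π} 5^2 dx] = (1/(2π)) · (49π + 25π) = (49 + 25)/2 = 37.
So Σ_{n ∈ Z} |c_n|^2 = 37.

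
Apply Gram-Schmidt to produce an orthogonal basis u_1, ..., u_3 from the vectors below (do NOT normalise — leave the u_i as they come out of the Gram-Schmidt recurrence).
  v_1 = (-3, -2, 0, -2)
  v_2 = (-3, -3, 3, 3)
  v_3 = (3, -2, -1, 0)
Orthogonal basis:
  u_1 = (-3, -2, 0, -2)
  u_2 = (-24/17, -33/17, 3, 69/17)
  u_3 = (116/59, -165/59, -40/59, -9/59)

Apply the Gram-Schmidt recurrence
  u_1 = v_1
  u_i = v_i − Σ_{j<i} ((v_i · u_j) / (u_j · u_j)) · u_j.

Step by step this gives:
  u_1 = (-3, -2, 0, -2)
  u_2 = (-24/17, -33/17, 3, 69/17)
  u_3 = (116/59, -165/59, -40/59, -9/59)

Orthogonality check:
  u_2 · u_1 = 0 (should be 0)
  u_3 · u_1 = 0 (should be 0)
  u_3 · u_2 = 0 (should be 0)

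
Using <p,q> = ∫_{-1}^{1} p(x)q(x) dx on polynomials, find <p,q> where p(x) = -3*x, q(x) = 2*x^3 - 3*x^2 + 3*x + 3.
<p,q> = -42/5

Expand the product: p(x)·q(x) = -6*x^4 + 9*x^3 - 9*x^2 - 9*x.
∫_{-1}^{1} of each monomial x^k gives [2/(k+1) if k even, 0 if k odd]. Integrating term-by-term (or equivalently evaluating the antiderivative F(x) = -6*x^5/5 + 9*x^4/4 - 3*x^3 - 9*x^2/2 at the endpoints):
  F(1) − F(−1) = -129/20 − (39/20) = -42/5.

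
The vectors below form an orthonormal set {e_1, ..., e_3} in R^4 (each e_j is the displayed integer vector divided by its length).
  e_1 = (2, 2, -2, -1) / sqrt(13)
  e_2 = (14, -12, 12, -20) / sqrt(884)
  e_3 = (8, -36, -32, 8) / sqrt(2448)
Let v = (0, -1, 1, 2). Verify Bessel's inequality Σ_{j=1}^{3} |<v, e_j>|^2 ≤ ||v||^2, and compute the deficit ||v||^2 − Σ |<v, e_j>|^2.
Σ |<v, e_j>|^2 = 29/9; ||v||^2 = 6; deficit = 25/9

Write each e_j = u_j / sqrt(<u_j, u_j>) where u_j is the displayed integer vector. Then <v, e_j> = <v, u_j> / sqrt(<u_j, u_j>), so |<v, e_j>|^2 = <v, u_j>^2 / <u_j, u_j>.
Coefficients: <v, e_1> = -6/sqrt(13), <v, e_2> = -16/sqrt(884), <v, e_3> = 20/sqrt(2448).
Square and sum: Σ |<v, e_j>|^2 = 29/9.
Compute ||v||^2 = v·v = 6.
Deficit = 6 − 29/9 = 25/9 ≥ 0, confirming Bessel's inequality. (The deficit equals ||v − Σ <v,e_j> e_j||^2, the squared distance from v to span{e_j}.)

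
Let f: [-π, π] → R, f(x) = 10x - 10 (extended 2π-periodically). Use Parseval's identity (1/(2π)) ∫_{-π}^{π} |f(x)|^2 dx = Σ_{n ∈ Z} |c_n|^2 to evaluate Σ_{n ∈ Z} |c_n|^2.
Σ |c_n|^2 = 100π^2/3 + 100

Expand and integrate term by term over [-π, π]:
  ∫ (10x)^2 dx = 100·(2π^3/3); ∫ 2·10·(-10)·x dx = 0 (odd integrand); ∫ (-10)^2 dx = 100·2π.
So (1/(2π)) ∫_{-π}^{π} (10x - 10)^2 dx = 100π^2/3 + 100 = 100π^2/3 + 100.
Parseval ⇒ Σ |c_n|^2 = 100π^2/3 + 100.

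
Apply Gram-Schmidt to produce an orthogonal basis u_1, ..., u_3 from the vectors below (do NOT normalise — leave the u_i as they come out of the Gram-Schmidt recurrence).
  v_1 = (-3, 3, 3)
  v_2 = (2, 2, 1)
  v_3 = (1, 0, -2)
Orthogonal basis:
  u_1 = (-3, 3, 3)
  u_2 = (7/3, 5/3, 2/3)
  u_3 = (-7/26, 21/26, -14/13)

Apply the Gram-Schmidt recurrence
  u_1 = v_1
  u_i = v_i − Σ_{j<i} ((v_i · u_j) / (u_j · u_j)) · u_j.

Step by step this gives:
  u_1 = (-3, 3, 3)
  u_2 = (7/3, 5/3, 2/3)
  u_3 = (-7/26, 21/26, -14/13)

Orthogonality check:
  u_2 · u_1 = 0 (should be 0)
  u_3 · u_1 = 0 (should be 0)
  u_3 · u_2 = 0 (should be 0)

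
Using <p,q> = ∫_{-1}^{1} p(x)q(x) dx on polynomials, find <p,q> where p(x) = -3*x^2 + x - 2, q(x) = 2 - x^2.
<p,q> = -142/15

Expand the product: p(x)·q(x) = 3*x^4 - x^3 - 4*x^2 + 2*x - 4.
∫_{-1}^{1} of each monomial x^k gives [2/(k+1) if k even, 0 if k odd]. Integrating term-by-term (or equivalently evaluating the antiderivative F(x) = 3*x^5/5 - x^4/4 - 4*x^3/3 + x^2 - 4*x at the endpoints):
  F(1) − F(−1) = -239/60 − (329/60) = -142/15.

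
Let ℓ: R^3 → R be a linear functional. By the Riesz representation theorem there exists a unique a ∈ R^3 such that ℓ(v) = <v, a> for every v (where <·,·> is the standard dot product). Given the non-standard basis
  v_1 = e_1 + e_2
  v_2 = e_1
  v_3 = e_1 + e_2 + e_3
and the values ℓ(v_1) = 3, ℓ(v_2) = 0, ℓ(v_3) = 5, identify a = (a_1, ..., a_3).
a = (0, 3, 2)

Write a = (a_1, ..., a_3) in the standard basis. For each basis vector v_i, ℓ(v_i) = <v_i, a> is a linear equation in the a_j's. Collect the n equations into a matrix system V a = ℓ, where row i of V is v_i (expressed in the standard basis). Since V is invertible (lower-triangular with 1s on the diagonal, up to permutation), solve by back-substitution:
  V =
[[1, 1, 0],
 [1, 0, 0],
 [1, 1, 1]]
  V a = (3, 0, 5)
Solving gives a = (0, 3, 2).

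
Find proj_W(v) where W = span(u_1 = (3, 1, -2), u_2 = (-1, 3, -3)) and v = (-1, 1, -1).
proj_W(v) = (-112/115, 126/115, -21/23)

Set up U = [u_1 | ... | u_2] ∈ R^(3×2). The projector onto W = col(U) is P = U (U^T U)^(-1) U^T.
Compute U^T U =
  [14, 6]
  [6, 19],
and U^T v = (0, 7).
Solve U^T U · c = U^T v for the coefficients: c = (-21/115, 49/115). The projection is proj_W(v) = U c.
Check: (v - proj_W(v)) · u_1 = 0  (should be 0).
Check: (v - proj_W(v)) · u_2 = 0  (should be 0).
Result: proj_W(v) = (-112/115, 126/115, -21/23).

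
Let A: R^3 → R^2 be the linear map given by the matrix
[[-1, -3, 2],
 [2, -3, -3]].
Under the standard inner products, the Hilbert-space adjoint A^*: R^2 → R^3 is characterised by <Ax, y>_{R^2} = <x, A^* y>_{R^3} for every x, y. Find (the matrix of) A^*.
A^* = A^T =
[[-1, 2],
 [-3, -3],
 [2, -3]]

For real matrices with standard dot products, the defining identity <Ax, y> = <x, A^* y> gives (Ax)^T y = x^T (A^*) y, i.e. x^T A^T y = x^T (A^*) y. Since this holds for all x, y, we must have A^* = A^T. Therefore
A^* =
[[-1, 2],
 [-3, -3],
 [2, -3]].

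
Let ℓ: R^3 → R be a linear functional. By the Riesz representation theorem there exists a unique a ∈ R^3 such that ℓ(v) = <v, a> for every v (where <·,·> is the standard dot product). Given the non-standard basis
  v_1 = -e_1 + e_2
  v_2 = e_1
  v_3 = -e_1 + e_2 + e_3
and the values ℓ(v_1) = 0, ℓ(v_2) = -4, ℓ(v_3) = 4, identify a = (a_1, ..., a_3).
a = (-4, -4, 4)

Write a = (a_1, ..., a_3) in the standard basis. For each basis vector v_i, ℓ(v_i) = <v_i, a> is a linear equation in the a_j's. Collect the n equations into a matrix system V a = ℓ, where row i of V is v_i (expressed in the standard basis). Since V is invertible (lower-triangular with 1s on the diagonal, up to permutation), solve by back-substitution:
  V =
[[-1, 1, 0],
 [1, 0, 0],
 [-1, 1, 1]]
  V a = (0, -4, 4)
Solving gives a = (-4, -4, 4).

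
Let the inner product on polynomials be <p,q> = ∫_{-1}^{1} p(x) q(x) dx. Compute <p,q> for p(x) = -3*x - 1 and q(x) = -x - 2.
<p,q> = 6

Expand the product: p(x)·q(x) = 3*x^2 + 7*x + 2.
∫_{-1}^{1} of each monomial x^k gives [2/(k+1) if k even, 0 if k odd]. Integrating term-by-term (or equivalently evaluating the antiderivative F(x) = x^3 + 7*x^2/2 + 2*x at the endpoints):
  F(1) − F(−1) = 13/2 − (1/2) = 6.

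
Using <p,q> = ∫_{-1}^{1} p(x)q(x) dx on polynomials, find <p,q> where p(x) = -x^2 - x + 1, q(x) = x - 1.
<p,q> = -2

Expand the product: p(x)·q(x) = -x^3 + 2*x - 1.
∫_{-1}^{1} of each monomial x^k gives [2/(k+1) if k even, 0 if k odd]. Integrating term-by-term (or equivalently evaluating the antiderivative F(x) = -x^4/4 + x^2 - x at the endpoints):
  F(1) − F(−1) = -1/4 − (7/4) = -2.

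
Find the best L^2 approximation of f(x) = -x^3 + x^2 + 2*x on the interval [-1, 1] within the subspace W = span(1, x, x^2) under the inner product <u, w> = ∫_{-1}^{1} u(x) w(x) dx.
g(x) = x^2 + 7*x/5

The best approximation g ∈ W is the orthogonal projection of f onto W. Writing g = a_0 + a_1 x + a_2 x^2, the coefficients solve the normal equations G · a = b where
  G_{ij} = <φ_i, φ_j> and b_i = <f, φ_i>, with φ_0 = 1, φ_1 = x, φ_2 = x^2.
G =
  [2, 0, 2/3]
  [0, 2/3, 0]
  [2/3, 0, 2/5],
b = (2/3, 14/15, 2/5).
Solving gives a_0 = 0, a_1 = 7/5, a_2 = 1, so
  g(x) = x^2 + 7*x/5.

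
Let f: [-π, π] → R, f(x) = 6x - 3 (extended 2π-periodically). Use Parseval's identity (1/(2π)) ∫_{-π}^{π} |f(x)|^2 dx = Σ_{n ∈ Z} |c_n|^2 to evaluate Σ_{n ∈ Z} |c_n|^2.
Σ |c_n|^2 = 12π^2 + 9

Expand and integrate term by term over [-π, π]:
  ∫ (6x)^2 dx = 36·(2π^3/3); ∫ 2·6·(-3)·x dx = 0 (odd integrand); ∫ (-3)^2 dx = 9·2π.
So (1/(2π)) ∫_{-π}^{π} (6x - 3)^2 dx = 36π^2/3 + 9 = 12π^2 + 9.
Parseval ⇒ Σ |c_n|^2 = 12π^2 + 9.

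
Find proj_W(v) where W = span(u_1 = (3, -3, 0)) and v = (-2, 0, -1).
proj_W(v) = (-1, 1, 0)

Set up U = [u_1 | ... | u_1] ∈ R^(3×1). The projector onto W = col(U) is P = U (U^T U)^(-1) U^T.
Compute U^T U =
  [18],
and U^T v = (-6).
Solve U^T U · c = U^T v for the coefficients: c = (-1/3). The projection is proj_W(v) = U c.
Check: (v - proj_W(v)) · u_1 = 0  (should be 0).
Result: proj_W(v) = (-1, 1, 0).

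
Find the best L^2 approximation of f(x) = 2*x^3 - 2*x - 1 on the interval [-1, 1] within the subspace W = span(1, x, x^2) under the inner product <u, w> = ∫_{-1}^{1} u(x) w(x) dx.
g(x) = -4*x/5 - 1

The best approximation g ∈ W is the orthogonal projection of f onto W. Writing g = a_0 + a_1 x + a_2 x^2, the coefficients solve the normal equations G · a = b where
  G_{ij} = <φ_i, φ_j> and b_i = <f, φ_i>, with φ_0 = 1, φ_1 = x, φ_2 = x^2.
G =
  [2, 0, 2/3]
  [0, 2/3, 0]
  [2/3, 0, 2/5],
b = (-2, -8/15, -2/3).
Solving gives a_0 = -1, a_1 = -4/5, a_2 = 0, so
  g(x) = -4*x/5 - 1.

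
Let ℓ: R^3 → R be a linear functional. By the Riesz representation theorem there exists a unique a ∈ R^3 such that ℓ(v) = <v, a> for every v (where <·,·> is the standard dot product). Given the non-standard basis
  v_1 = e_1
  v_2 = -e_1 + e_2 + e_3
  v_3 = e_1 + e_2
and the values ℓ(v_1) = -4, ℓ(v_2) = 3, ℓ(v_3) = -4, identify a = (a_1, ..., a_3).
a = (-4, 0, -1)

Write a = (a_1, ..., a_3) in the standard basis. For each basis vector v_i, ℓ(v_i) = <v_i, a> is a linear equation in the a_j's. Collect the n equations into a matrix system V a = ℓ, where row i of V is v_i (expressed in the standard basis). Since V is invertible (lower-triangular with 1s on the diagonal, up to permutation), solve by back-substitution:
  V =
[[1, 0, 0],
 [-1, 1, 1],
 [1, 1, 0]]
  V a = (-4, 3, -4)
Solving gives a = (-4, 0, -1).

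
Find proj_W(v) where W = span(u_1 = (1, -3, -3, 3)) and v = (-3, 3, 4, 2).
proj_W(v) = (-9/14, 27/14, 27/14, -27/14)

Set up U = [u_1 | ... | u_1] ∈ R^(4×1). The projector onto W = col(U) is P = U (U^T U)^(-1) U^T.
Compute U^T U =
  [28],
and U^T v = (-18).
Solve U^T U · c = U^T v for the coefficients: c = (-9/14). The projection is proj_W(v) = U c.
Check: (v - proj_W(v)) · u_1 = 0  (should be 0).
Result: proj_W(v) = (-9/14, 27/14, 27/14, -27/14).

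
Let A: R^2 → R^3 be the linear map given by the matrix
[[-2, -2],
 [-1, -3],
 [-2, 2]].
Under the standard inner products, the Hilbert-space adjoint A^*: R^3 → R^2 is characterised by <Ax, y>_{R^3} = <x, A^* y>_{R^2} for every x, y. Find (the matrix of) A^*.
A^* = A^T =
[[-2, -1, -2],
 [-2, -3, 2]]

For real matrices with standard dot products, the defining identity <Ax, y> = <x, A^* y> gives (Ax)^T y = x^T (A^*) y, i.e. x^T A^T y = x^T (A^*) y. Since this holds for all x, y, we must have A^* = A^T. Therefore
A^* =
[[-2, -1, -2],
 [-2, -3, 2]].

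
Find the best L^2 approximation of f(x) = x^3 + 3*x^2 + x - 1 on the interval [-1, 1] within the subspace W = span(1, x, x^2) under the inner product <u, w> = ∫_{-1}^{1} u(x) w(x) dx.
g(x) = 3*x^2 + 8*x/5 - 1

The best approximation g ∈ W is the orthogonal projection of f onto W. Writing g = a_0 + a_1 x + a_2 x^2, the coefficients solve the normal equations G · a = b where
  G_{ij} = <φ_i, φ_j> and b_i = <f, φ_i>, with φ_0 = 1, φ_1 = x, φ_2 = x^2.
G =
  [2, 0, 2/3]
  [0, 2/3, 0]
  [2/3, 0, 2/5],
b = (0, 16/15, 8/15).
Solving gives a_0 = -1, a_1 = 8/5, a_2 = 3, so
  g(x) = 3*x^2 + 8*x/5 - 1.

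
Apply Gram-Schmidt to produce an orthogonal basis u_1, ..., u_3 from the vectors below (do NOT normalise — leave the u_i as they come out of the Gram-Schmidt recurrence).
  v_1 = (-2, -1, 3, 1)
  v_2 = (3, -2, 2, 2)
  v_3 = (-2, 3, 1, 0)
Orthogonal basis:
  u_1 = (-2, -1, 3, 1)
  u_2 = (53/15, -26/15, 6/5, 26/15)
  u_3 = (148/299, 53/23, 259/299, 16/23)

Apply the Gram-Schmidt recurrence
  u_1 = v_1
  u_i = v_i − Σ_{j<i} ((v_i · u_j) / (u_j · u_j)) · u_j.

Step by step this gives:
  u_1 = (-2, -1, 3, 1)
  u_2 = (53/15, -26/15, 6/5, 26/15)
  u_3 = (148/299, 53/23, 259/299, 16/23)

Orthogonality check:
  u_2 · u_1 = 0 (should be 0)
  u_3 · u_1 = 0 (should be 0)
  u_3 · u_2 = 0 (should be 0)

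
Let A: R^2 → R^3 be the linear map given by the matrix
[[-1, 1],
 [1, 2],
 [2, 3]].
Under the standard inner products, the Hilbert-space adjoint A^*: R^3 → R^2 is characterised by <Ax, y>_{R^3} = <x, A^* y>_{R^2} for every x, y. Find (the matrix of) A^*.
A^* = A^T =
[[-1, 1, 2],
 [1, 2, 3]]

For real matrices with standard dot products, the defining identity <Ax, y> = <x, A^* y> gives (Ax)^T y = x^T (A^*) y, i.e. x^T A^T y = x^T (A^*) y. Since this holds for all x, y, we must have A^* = A^T. Therefore
A^* =
[[-1, 1, 2],
 [1, 2, 3]].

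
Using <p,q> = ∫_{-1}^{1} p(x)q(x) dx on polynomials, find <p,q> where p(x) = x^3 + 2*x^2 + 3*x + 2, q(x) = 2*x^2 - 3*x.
<p,q> = -44/15

Expand the product: p(x)·q(x) = 2*x^5 + x^4 - 5*x^2 - 6*x.
∫_{-1}^{1} of each monomial x^k gives [2/(k+1) if k even, 0 if k odd]. Integrating term-by-term (or equivalently evaluating the antiderivative F(x) = x^6/3 + x^5/5 - 5*x^3/3 - 3*x^2 at the endpoints):
  F(1) − F(−1) = -62/15 − (-6/5) = -44/15.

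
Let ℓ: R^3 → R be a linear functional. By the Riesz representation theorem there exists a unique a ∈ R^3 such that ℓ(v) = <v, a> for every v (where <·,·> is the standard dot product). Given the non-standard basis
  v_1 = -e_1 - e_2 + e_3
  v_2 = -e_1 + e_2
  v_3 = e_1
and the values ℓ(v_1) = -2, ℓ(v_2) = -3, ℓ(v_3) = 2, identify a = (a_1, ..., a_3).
a = (2, -1, -1)

Write a = (a_1, ..., a_3) in the standard basis. For each basis vector v_i, ℓ(v_i) = <v_i, a> is a linear equation in the a_j's. Collect the n equations into a matrix system V a = ℓ, where row i of V is v_i (expressed in the standard basis). Since V is invertible (lower-triangular with 1s on the diagonal, up to permutation), solve by back-substitution:
  V =
[[-1, -1, 1],
 [-1, 1, 0],
 [1, 0, 0]]
  V a = (-2, -3, 2)
Solving gives a = (2, -1, -1).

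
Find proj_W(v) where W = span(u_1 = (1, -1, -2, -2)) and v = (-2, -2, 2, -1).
proj_W(v) = (-1/5, 1/5, 2/5, 2/5)

Set up U = [u_1 | ... | u_1] ∈ R^(4×1). The projector onto W = col(U) is P = U (U^T U)^(-1) U^T.
Compute U^T U =
  [10],
and U^T v = (-2).
Solve U^T U · c = U^T v for the coefficients: c = (-1/5). The projection is proj_W(v) = U c.
Check: (v - proj_W(v)) · u_1 = 0  (should be 0).
Result: proj_W(v) = (-1/5, 1/5, 2/5, 2/5).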